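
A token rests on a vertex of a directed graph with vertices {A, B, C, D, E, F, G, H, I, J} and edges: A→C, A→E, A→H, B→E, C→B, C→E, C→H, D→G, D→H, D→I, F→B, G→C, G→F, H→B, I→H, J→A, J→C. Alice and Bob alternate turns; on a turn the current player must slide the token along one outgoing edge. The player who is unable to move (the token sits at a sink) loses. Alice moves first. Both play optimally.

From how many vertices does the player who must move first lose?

Classify positions by backward induction: terminal positions (no move available) are L. From any other position, the mover wins iff some move reaches an L.
Every edge goes from a vertex to one that appears earlier in the order E, B, H, C, A, J, F, G, I, D, so processing vertices in that order labels each vertex after all of its successors.
E: no outgoing edge → L
B: →E(L), so W
H: →B(W) only, which is W, so L
C: →H(L), so W
A: →H(L), so W
J: →A(W), C(W) — all W, so L
F: →B(W) only, which is W, so L
G: →F(L), so W
I: →H(L), so W
D: →H(L), so W
The L vertices are E, F, H, J; that is 4 in all.

4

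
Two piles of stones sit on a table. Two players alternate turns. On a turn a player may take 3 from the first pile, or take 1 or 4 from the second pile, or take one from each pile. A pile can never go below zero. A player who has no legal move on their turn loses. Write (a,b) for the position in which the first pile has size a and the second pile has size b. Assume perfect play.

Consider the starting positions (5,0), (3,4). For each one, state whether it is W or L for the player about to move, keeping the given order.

Compute win/loss labels from the base case upward. A position with no move is L. Any other position is W if it can reach an L in one move, else L.
No move ever increases a pile, so every position that can arise here has a ≤ 5 and b ≤ 4; it is enough to label the cells with 0 ≤ a ≤ 5 and 0 ≤ b ≤ 4.
Every move lowers a or b (never raises either), so fill the grid row by row in increasing a, and left to right within a row: each cell's successors are then already labelled.
      b=0  b=1  b=2  b=3  b=4
a=0:    L    W    L    W    W
a=1:    L    W    L    W    W
a=2:    L    W    L    W    W
a=3:    W    W    W    W    L
a=4:    W    L    W    L    W
a=5:    W    L    W    L    W
Cells with no legal move (terminal, hence L): (0,0), (1,0), (2,0).
The remaining L cells, each justified by listing all of its moves:
(0,2): L (sole option (0,1)(W) is W)
(1,2): L (options (1,1)(W), (0,1)(W) are all W)
(2,2): L (options (2,1)(W), (1,1)(W) are all W)
(3,4): L (options (0,4)(W), (3,3)(W), (3,0)(W), (2,3)(W) are all W)
(4,1): L (options (1,1)(W), (4,0)(W), (3,0)(W) are all W)
(4,3): L (options (1,3)(W), (4,2)(W), (3,2)(W) are all W)
(5,1): L (options (2,1)(W), (5,0)(W), (4,0)(W) are all W)
(5,3): L (options (2,3)(W), (5,2)(W), (4,2)(W) are all W)
Every other cell has at least one move into one of the L cells above, so it is W.
(5,0): the move to (2,0) reaches an L cell, so W
(3,4): one of the L cells justified above, so L

(5,0): W, (3,4): L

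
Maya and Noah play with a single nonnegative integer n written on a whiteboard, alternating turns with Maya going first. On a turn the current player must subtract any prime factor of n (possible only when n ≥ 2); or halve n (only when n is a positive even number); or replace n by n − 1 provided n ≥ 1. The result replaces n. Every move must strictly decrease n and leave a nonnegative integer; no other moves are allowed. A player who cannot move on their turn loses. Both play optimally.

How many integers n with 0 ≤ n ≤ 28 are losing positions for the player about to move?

Compute win/loss labels from the base case upward. A position with no move is L. Any other position is W if it can reach an L in one move, else L.
n=0: no move → L
n=1: →0(L), so W
n=2: →0(L), so W
n=3: →0(L), so W
n=4: →2(W), 3(W) — all W, so L
n=5: →0(L), so W
n=6: →4(L), so W
n=7: →0(L), so W
n=8: →4(L), so W
n=9: →6(W), 8(W) — all W, so L
n=10: →9(L), so W
n=11: →0(L), so W
n=12: →9(L), so W
n=13: →0(L), so W
n=14: →7(W), 12(W), 13(W) — all W, so L
n=15: →14(L), so W
n=16: →14(L), so W
n=17: →0(L), so W
n=18: →9(L), so W
n=19: →0(L), so W
n=20: →10(W), 15(W), 18(W), 19(W) — all W, so L
n=21: →14(L), so W
n=22: →20(L), so W
n=23: →0(L), so W
n=24: →12(W), 21(W), 22(W), 23(W) — all W, so L
n=25: →20(L), so W
n=26: →24(L), so W
n=27: →24(L), so W
n=28: →14(L), so W
L entries with 0 ≤ n ≤ 28: n = 0, 4, 9, 14, 20, 24; that makes 6.

6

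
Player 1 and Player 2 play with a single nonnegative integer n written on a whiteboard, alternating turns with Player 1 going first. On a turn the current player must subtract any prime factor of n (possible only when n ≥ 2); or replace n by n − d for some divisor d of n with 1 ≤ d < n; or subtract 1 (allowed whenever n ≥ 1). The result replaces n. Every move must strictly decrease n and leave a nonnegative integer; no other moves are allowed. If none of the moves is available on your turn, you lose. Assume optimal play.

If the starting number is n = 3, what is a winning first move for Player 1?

Move to 0.

Classify positions by backward induction: terminal positions (no move available) are L. From any other position, the mover wins iff some move reaches an L.
n=0: no move → L
n=1: W (go to 0, an L position)
n=2: W (go to 0, an L position)
n=3: W (go to 0, an L position)
From 3, the L positions reachable in one move are: 0.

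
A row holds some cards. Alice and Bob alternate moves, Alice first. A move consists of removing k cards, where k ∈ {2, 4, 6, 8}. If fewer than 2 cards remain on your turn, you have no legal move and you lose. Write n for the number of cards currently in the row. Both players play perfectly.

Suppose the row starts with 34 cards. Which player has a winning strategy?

Alice wins.

Positions with no move are L. A position that does have a move is losing for the player to move precisely when every available move leads to a winning position for the opponent. Fill in the labels:
n=0: no move → L
n=1: no move → L
n=2: can move to 0, which is L ⇒ W
n=3: can move to 1, which is L ⇒ W
n=4: can move to 0, which is L ⇒ W
n=5: can move to 1, which is L ⇒ W
n=6: can move to 0, which is L ⇒ W
n=7: can move to 1, which is L ⇒ W
n=8: can move to 0, which is L ⇒ W
n=9: can move to 1, which is L ⇒ W
n=10: moves to 8(W), 6(W), 4(W), 2(W); every one is W ⇒ L
n=11: moves to 9(W), 7(W), 5(W), 3(W); every one is W ⇒ L
n=12: can move to 10, which is L ⇒ W
n=13: can move to 11, which is L ⇒ W
n=14: can move to 10, which is L ⇒ W
n=15: can move to 11, which is L ⇒ W
n=16: can move to 10, which is L ⇒ W
n=17: can move to 11, which is L ⇒ W
n=18: can move to 10, which is L ⇒ W
n=19: can move to 11, which is L ⇒ W
n=20: moves to 18(W), 16(W), 14(W), 12(W); every one is W ⇒ L
n=21: moves to 19(W), 17(W), 15(W), 13(W); every one is W ⇒ L
n=22: can move to 20, which is L ⇒ W
n=23: can move to 21, which is L ⇒ W
n=24: can move to 20, which is L ⇒ W
n=25: can move to 21, which is L ⇒ W
n=26: can move to 20, which is L ⇒ W
n=27: can move to 21, which is L ⇒ W
n=28: can move to 20, which is L ⇒ W
n=29: can move to 21, which is L ⇒ W
n=30: moves to 28(W), 26(W), 24(W), 22(W); every one is W ⇒ L
n=31: moves to 29(W), 27(W), 25(W), 23(W); every one is W ⇒ L
n=32: can move to 30, which is L ⇒ W
n=33: can move to 31, which is L ⇒ W
n=34: can move to 30, which is L ⇒ W
The starting position 34 is W: Alice should remove 4, leaving 30, handing over an L position.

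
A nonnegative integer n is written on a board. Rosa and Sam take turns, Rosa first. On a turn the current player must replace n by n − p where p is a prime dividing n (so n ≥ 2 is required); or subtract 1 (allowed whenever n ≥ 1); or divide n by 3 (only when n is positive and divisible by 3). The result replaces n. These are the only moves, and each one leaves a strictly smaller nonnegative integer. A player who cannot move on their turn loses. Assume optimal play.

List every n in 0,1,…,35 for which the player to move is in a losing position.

0, 4, 8, 14, 18, 22, 25, 27, 32, 35

Use the standard recursion: the mover loses at a terminal position; elsewhere, the mover wins exactly when some move hands the opponent an L position.
n=0: no move → L
n=1: W (go to 0, an L position)
n=2: W (go to 0, an L position)
n=3: W (go to 0, an L position)
n=4: L (options 2(W), 3(W) are all W)
n=5: W (go to 0, an L position)
n=6: W (go to 4, an L position)
n=7: W (go to 0, an L position)
n=8: L (options 6(W), 7(W) are all W)
n=9: W (go to 8, an L position)
n=10: W (go to 8, an L position)
n=11: W (go to 0, an L position)
n=12: W (go to 4, an L position)
n=13: W (go to 0, an L position)
n=14: L (options 7(W), 12(W), 13(W) are all W)
n=15: W (go to 14, an L position)
n=16: W (go to 14, an L position)
n=17: W (go to 0, an L position)
n=18: L (options 6(W), 15(W), 16(W), 17(W) are all W)
n=19: W (go to 0, an L position)
n=20: W (go to 18, an L position)
n=21: W (go to 14, an L position)
n=22: L (options 11(W), 20(W), 21(W) are all W)
n=23: W (go to 0, an L position)
n=24: W (go to 8, an L position)
n=25: L (options 20(W), 24(W) are all W)
n=26: W (go to 25, an L position)
n=27: L (options 9(W), 24(W), 26(W) are all W)
n=28: W (go to 27, an L position)
n=29: W (go to 0, an L position)
n=30: W (go to 25, an L position)
n=31: W (go to 0, an L position)
n=32: L (options 30(W), 31(W) are all W)
n=33: W (go to 22, an L position)
n=34: W (go to 32, an L position)
n=35: L (options 28(W), 30(W), 34(W) are all W)
Reading off the rows marked L gives the requested list; there are 10 such values of n.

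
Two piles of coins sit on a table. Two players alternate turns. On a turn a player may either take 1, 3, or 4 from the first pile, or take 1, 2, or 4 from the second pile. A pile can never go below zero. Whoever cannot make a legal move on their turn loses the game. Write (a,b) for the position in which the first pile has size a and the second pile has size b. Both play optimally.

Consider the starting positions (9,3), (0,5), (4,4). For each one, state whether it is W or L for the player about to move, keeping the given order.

(9,3): L, (0,5): W, (4,4): W

Positions with no move are L. A position that does have a move is losing for the player to move precisely when every available move leads to a winning position for the opponent. Fill in the labels:
No move ever increases a pile, so every position that can arise here has a ≤ 9 and b ≤ 5; it is enough to label the cells with 0 ≤ a ≤ 9 and 0 ≤ b ≤ 5.
Every move lowers a or b (never raises either), so fill the grid row by row in increasing a, and left to right within a row: each cell's successors are then already labelled.
      b=0  b=1  b=2  b=3  b=4  b=5
a=0:    L    W    W    L    W    W
a=1:    W    L    W    W    L    W
a=2:    L    W    W    L    W    W
a=3:    W    L    W    W    L    W
a=4:    W    W    L    W    W    L
a=5:    W    W    W    W    W    W
a=6:    W    W    L    W    W    L
a=7:    L    W    W    L    W    W
a=8:    W    L    W    W    L    W
a=9:    L    W    W    L    W    W
Cells with no legal move (terminal, hence L): (0,0).
The remaining L cells, each justified by listing all of its moves:
(0,3): moves to (0,2)(W), (0,1)(W); every one is W ⇒ L
(1,1): moves to (0,1)(W), (1,0)(W); every one is W ⇒ L
(1,4): moves to (0,4)(W), (1,3)(W), (1,2)(W), (1,0)(W); every one is W ⇒ L
(2,0): the only move is to (1,0)(W), a W ⇒ L
(2,3): moves to (1,3)(W), (2,2)(W), (2,1)(W); every one is W ⇒ L
(3,1): moves to (2,1)(W), (0,1)(W), (3,0)(W); every one is W ⇒ L
(3,4): moves to (2,4)(W), (0,4)(W), (3,3)(W), (3,2)(W), (3,0)(W); every one is W ⇒ L
(4,2): moves to (3,2)(W), (1,2)(W), (0,2)(W), (4,1)(W), (4,0)(W); every one is W ⇒ L
(4,5): moves to (3,5)(W), (1,5)(W), (0,5)(W), (4,4)(W), (4,3)(W), (4,1)(W); every one is W ⇒ L
(6,2): moves to (5,2)(W), (3,2)(W), (2,2)(W), (6,1)(W), (6,0)(W); every one is W ⇒ L
(6,5): moves to (5,5)(W), (3,5)(W), (2,5)(W), (6,4)(W), (6,3)(W), (6,1)(W); every one is W ⇒ L
(7,0): moves to (6,0)(W), (4,0)(W), (3,0)(W); every one is W ⇒ L
(7,3): moves to (6,3)(W), (4,3)(W), (3,3)(W), (7,2)(W), (7,1)(W); every one is W ⇒ L
(8,1): moves to (7,1)(W), (5,1)(W), (4,1)(W), (8,0)(W); every one is W ⇒ L
(8,4): moves to (7,4)(W), (5,4)(W), (4,4)(W), (8,3)(W), (8,2)(W), (8,0)(W); every one is W ⇒ L
(9,0): moves to (8,0)(W), (6,0)(W), (5,0)(W); every one is W ⇒ L
(9,3): moves to (8,3)(W), (6,3)(W), (5,3)(W), (9,2)(W), (9,1)(W); every one is W ⇒ L
Every other cell has at least one move into one of the L cells above, so it is W.
(9,3): one of the L cells justified above, so L
(0,5): the move to (0,3) reaches an L cell, so W
(4,4): the move to (3,4) reaches an L cell, so W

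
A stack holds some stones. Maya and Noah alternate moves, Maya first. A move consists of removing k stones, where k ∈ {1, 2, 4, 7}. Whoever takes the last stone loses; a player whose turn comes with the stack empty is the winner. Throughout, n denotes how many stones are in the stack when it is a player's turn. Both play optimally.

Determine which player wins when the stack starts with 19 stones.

Noah wins.

Compute win/loss labels from the base case upward. A position with no move is W. Any other position is W if it can reach an L in one move, else L.
n=0: no move; the opponent has just taken the last stone and therefore loses → W
n=1: L (sole option 0(W) is W)
n=2: W (go to 1, an L position)
n=3: W (go to 1, an L position)
n=4: L (options 3(W), 2(W), 0(W) are all W)
n=5: W (go to 4, an L position)
n=6: W (go to 4, an L position)
n=7: L (options 6(W), 5(W), 3(W), 0(W) are all W)
n=8: W (go to 7, an L position)
n=9: W (go to 7, an L position)
n=10: L (options 9(W), 8(W), 6(W), 3(W) are all W)
n=11: W (go to 10, an L position)
n=12: W (go to 10, an L position)
n=13: L (options 12(W), 11(W), 9(W), 6(W) are all W)
n=14: W (go to 13, an L position)
n=15: W (go to 13, an L position)
n=16: L (options 15(W), 14(W), 12(W), 9(W) are all W)
n=17: W (go to 16, an L position)
n=18: W (go to 16, an L position)
n=19: L (options 18(W), 17(W), 15(W), 12(W) are all W)
Every move from 19 reaches a W position, so the mover loses.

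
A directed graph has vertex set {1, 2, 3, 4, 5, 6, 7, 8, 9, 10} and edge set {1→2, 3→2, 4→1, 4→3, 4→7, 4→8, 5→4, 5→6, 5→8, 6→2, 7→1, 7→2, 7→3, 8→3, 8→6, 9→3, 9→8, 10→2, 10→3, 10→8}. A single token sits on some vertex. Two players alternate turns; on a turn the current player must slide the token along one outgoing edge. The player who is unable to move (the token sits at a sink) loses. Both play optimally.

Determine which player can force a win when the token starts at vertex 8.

The second player wins.

Positions with no move are L. A position that does have a move is losing for the player to move precisely when every available move leads to a winning position for the opponent. Fill in the labels:
Every edge goes from a vertex to one that appears earlier in the order 2, 6, 3, 8, 1, 10, 7, 4, 9, 5, so processing vertices in that order labels each vertex after all of its successors.
2: no outgoing edge → L
6: can move to 2, which is L ⇒ W
3: can move to 2, which is L ⇒ W
8: moves to 3(W), 6(W); every one is W ⇒ L
1: can move to 2, which is L ⇒ W
10: can move to 8, which is L ⇒ W
7: can move to 2, which is L ⇒ W
4: can move to 8, which is L ⇒ W
9: can move to 8, which is L ⇒ W
5: can move to 8, which is L ⇒ W
The starting position 8 is L: whatever the player to move does, the opponent receives a W position.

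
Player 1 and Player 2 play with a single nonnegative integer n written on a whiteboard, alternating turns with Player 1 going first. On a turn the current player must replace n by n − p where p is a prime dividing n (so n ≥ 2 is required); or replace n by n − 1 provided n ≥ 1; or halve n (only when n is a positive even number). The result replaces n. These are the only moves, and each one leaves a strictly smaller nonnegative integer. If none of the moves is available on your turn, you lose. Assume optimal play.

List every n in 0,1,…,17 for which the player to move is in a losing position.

Build the W/L table. Terminal = L. A non-terminal position is W if it has a move to some L; otherwise it is L.
n=0: no move → L
n=1: reaches L-position 0 → W
n=2: reaches L-position 0 → W
n=3: reaches L-position 0 → W
n=4: only reaches 2(W), 3(W), all W → L
n=5: reaches L-position 0 → W
n=6: reaches L-position 4 → W
n=7: reaches L-position 0 → W
n=8: reaches L-position 4 → W
n=9: only reaches 6(W), 8(W), all W → L
n=10: reaches L-position 9 → W
n=11: reaches L-position 0 → W
n=12: reaches L-position 9 → W
n=13: reaches L-position 0 → W
n=14: only reaches 7(W), 12(W), 13(W), all W → L
n=15: reaches L-position 14 → W
n=16: reaches L-position 14 → W
n=17: reaches L-position 0 → W
Reading off the rows marked L gives the requested list; there are 4 such values of n.

0, 4, 9, 14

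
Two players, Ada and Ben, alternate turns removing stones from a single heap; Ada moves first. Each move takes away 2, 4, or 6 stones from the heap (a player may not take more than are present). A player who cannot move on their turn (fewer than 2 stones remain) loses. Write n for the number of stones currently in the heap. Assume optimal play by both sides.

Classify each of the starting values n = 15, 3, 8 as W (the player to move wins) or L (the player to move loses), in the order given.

15: W, 3: W, 8: L

Classify positions by backward induction: terminal positions (no move available) are L. From any other position, the mover wins iff some move reaches an L.
n=0: no move → L
n=1: no move → L
n=2: W (go to 0, an L position)
n=3: W (go to 1, an L position)
n=4: W (go to 0, an L position)
n=5: W (go to 1, an L position)
n=6: W (go to 0, an L position)
n=7: W (go to 1, an L position)
n=8: L (options 6(W), 4(W), 2(W) are all W)
n=9: L (options 7(W), 5(W), 3(W) are all W)
n=10: W (go to 8, an L position)
n=11: W (go to 9, an L position)
n=12: W (go to 8, an L position)
n=13: W (go to 9, an L position)
n=14: W (go to 8, an L position)
n=15: W (go to 9, an L position)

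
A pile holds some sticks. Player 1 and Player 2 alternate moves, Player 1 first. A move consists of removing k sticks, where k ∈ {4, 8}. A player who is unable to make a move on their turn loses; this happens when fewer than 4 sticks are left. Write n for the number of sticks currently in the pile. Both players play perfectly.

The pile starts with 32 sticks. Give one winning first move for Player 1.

Work bottom-up. With no move the player to move loses. Otherwise the position is W if at least one move leads to an L position for the opponent, and L if every move leads to a W.
n=0: no move → L
n=1: no move → L
n=2: no move → L
n=3: no move → L
n=4: W (go to 0, an L position)
n=5: W (go to 1, an L position)
n=6: W (go to 2, an L position)
n=7: W (go to 3, an L position)
n=8: W (go to 0, an L position)
n=9: W (go to 1, an L position)
n=10: W (go to 2, an L position)
n=11: W (go to 3, an L position)
n=12: L (options 8(W), 4(W) are all W)
n=13: L (options 9(W), 5(W) are all W)
n=14: L (options 10(W), 6(W) are all W)
n=15: L (options 11(W), 7(W) are all W)
n=16: W (go to 12, an L position)
n=17: W (go to 13, an L position)
n=18: W (go to 14, an L position)
n=19: W (go to 15, an L position)
n=20: W (go to 12, an L position)
n=21: W (go to 13, an L position)
n=22: W (go to 14, an L position)
n=23: W (go to 15, an L position)
n=24: L (options 20(W), 16(W) are all W)
n=25: L (options 21(W), 17(W) are all W)
n=26: L (options 22(W), 18(W) are all W)
n=27: L (options 23(W), 19(W) are all W)
n=28: W (go to 24, an L position)
n=29: W (go to 25, an L position)
n=30: W (go to 26, an L position)
n=31: W (go to 27, an L position)
n=32: W (go to 24, an L position)
From 32, the L positions reachable in one move are: 24.

Remove 8, leaving 24.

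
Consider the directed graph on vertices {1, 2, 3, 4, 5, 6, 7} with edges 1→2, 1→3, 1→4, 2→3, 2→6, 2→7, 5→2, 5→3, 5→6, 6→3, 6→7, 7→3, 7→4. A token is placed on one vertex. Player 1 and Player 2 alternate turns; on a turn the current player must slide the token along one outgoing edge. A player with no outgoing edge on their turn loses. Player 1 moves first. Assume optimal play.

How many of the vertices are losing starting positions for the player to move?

2

Use the standard recursion: the mover loses at a terminal position; elsewhere, the mover wins exactly when some move hands the opponent an L position.
Every edge goes from a vertex to one that appears earlier in the order 3, 4, 7, 6, 2, 1, 5, so processing vertices in that order labels each vertex after all of its successors.
3: no outgoing edge → L
4: no outgoing edge → L
7: can move to 4, which is L ⇒ W
6: can move to 3, which is L ⇒ W
2: can move to 3, which is L ⇒ W
1: can move to 4, which is L ⇒ W
5: can move to 3, which is L ⇒ W
The L vertices are 3, 4; that is 2 in all.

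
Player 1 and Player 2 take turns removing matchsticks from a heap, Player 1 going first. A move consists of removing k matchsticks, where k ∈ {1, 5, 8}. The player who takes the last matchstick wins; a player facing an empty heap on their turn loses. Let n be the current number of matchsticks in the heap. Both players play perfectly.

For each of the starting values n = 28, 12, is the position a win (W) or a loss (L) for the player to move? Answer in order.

28: L, 12: W

Positions with no move are L. A position that does have a move is losing for the player to move precisely when every available move leads to a winning position for the opponent. Fill in the labels:
n=0: no move → L
n=1: W (go to 0, an L position)
n=2: L (sole option 1(W) is W)
n=3: W (go to 2, an L position)
n=4: L (sole option 3(W) is W)
n=5: W (go to 4, an L position)
n=6: L (options 5(W), 1(W) are all W)
n=7: W (go to 6, an L position)
n=8: W (go to 0, an L position)
n=9: W (go to 4, an L position)
n=10: W (go to 2, an L position)
n=11: W (go to 6, an L position)
n=12: W (go to 4, an L position)
n=13: L (options 12(W), 8(W), 5(W) are all W)
n=14: W (go to 13, an L position)
n=15: L (options 14(W), 10(W), 7(W) are all W)
n=16: W (go to 15, an L position)
n=17: L (options 16(W), 12(W), 9(W) are all W)
n=18: W (go to 17, an L position)
n=19: L (options 18(W), 14(W), 11(W) are all W)
n=20: W (go to 19, an L position)
n=21: W (go to 13, an L position)
n=22: W (go to 17, an L position)
n=23: W (go to 15, an L position)
n=24: W (go to 19, an L position)
n=25: W (go to 17, an L position)
n=26: L (options 25(W), 21(W), 18(W) are all W)
n=27: W (go to 26, an L position)
n=28: L (options 27(W), 23(W), 20(W) are all W)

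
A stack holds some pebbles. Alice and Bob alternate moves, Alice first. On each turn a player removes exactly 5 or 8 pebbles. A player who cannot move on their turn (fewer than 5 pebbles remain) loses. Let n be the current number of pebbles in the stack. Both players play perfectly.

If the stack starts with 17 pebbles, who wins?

Bob wins.

Build the W/L table. Terminal = L. A non-terminal position is W if it has a move to some L; otherwise it is L.
n=0: no move → L
n=1: no move → L
n=2: no move → L
n=3: no move → L
n=4: no move → L
n=5: can move to 0, which is L ⇒ W
n=6: can move to 1, which is L ⇒ W
n=7: can move to 2, which is L ⇒ W
n=8: can move to 3, which is L ⇒ W
n=9: can move to 4, which is L ⇒ W
n=10: can move to 2, which is L ⇒ W
n=11: can move to 3, which is L ⇒ W
n=12: can move to 4, which is L ⇒ W
n=13: moves to 8(W), 5(W); every one is W ⇒ L
n=14: moves to 9(W), 6(W); every one is W ⇒ L
n=15: moves to 10(W), 7(W); every one is W ⇒ L
n=16: moves to 11(W), 8(W); every one is W ⇒ L
n=17: moves to 12(W), 9(W); every one is W ⇒ L
Every move from 17 reaches a W position, so the mover loses.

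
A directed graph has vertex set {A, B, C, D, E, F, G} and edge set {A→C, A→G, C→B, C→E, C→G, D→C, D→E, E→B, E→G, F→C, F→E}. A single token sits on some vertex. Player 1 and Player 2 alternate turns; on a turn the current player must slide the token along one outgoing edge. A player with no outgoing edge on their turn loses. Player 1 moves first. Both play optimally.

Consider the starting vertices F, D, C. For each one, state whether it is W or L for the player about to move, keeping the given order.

F: L, D: L, C: W

Use the standard recursion: the mover loses at a terminal position; elsewhere, the mover wins exactly when some move hands the opponent an L position.
Every edge goes from a vertex to one that appears earlier in the order B, G, E, C, F, D, A, so processing vertices in that order labels each vertex after all of its successors.
B: no outgoing edge → L
G: no outgoing edge → L
E: reaches L-position G → W
C: reaches L-position G → W
F: only reaches C(W), E(W), all W → L
D: only reaches C(W), E(W), all W → L
A: reaches L-position G → W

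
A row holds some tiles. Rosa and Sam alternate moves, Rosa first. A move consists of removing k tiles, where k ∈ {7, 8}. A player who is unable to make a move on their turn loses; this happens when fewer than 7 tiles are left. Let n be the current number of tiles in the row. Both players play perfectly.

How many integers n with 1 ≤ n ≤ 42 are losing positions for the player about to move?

20

Work bottom-up. With no move the player to move loses. Otherwise the position is W if at least one move leads to an L position for the opponent, and L if every move leads to a W.
n=0: no move → L
n=1: no move → L
n=2: no move → L
n=3: no move → L
n=4: no move → L
n=5: no move → L
n=6: no move → L
n=7: can move to 0, which is L ⇒ W
n=8: can move to 1, which is L ⇒ W
n=9: can move to 2, which is L ⇒ W
n=10: can move to 3, which is L ⇒ W
n=11: can move to 4, which is L ⇒ W
n=12: can move to 5, which is L ⇒ W
n=13: can move to 6, which is L ⇒ W
n=14: can move to 6, which is L ⇒ W
n=15: moves to 8(W), 7(W); every one is W ⇒ L
n=16: moves to 9(W), 8(W); every one is W ⇒ L
n=17: moves to 10(W), 9(W); every one is W ⇒ L
n=18: moves to 11(W), 10(W); every one is W ⇒ L
n=19: moves to 12(W), 11(W); every one is W ⇒ L
n=20: moves to 13(W), 12(W); every one is W ⇒ L
n=21: moves to 14(W), 13(W); every one is W ⇒ L
n=22: can move to 15, which is L ⇒ W
n=23: can move to 16, which is L ⇒ W
n=24: can move to 17, which is L ⇒ W
n=25: can move to 18, which is L ⇒ W
n=26: can move to 19, which is L ⇒ W
n=27: can move to 20, which is L ⇒ W
n=28: can move to 21, which is L ⇒ W
n=29: can move to 21, which is L ⇒ W
n=30: moves to 23(W), 22(W); every one is W ⇒ L
n=31: moves to 24(W), 23(W); every one is W ⇒ L
n=32: moves to 25(W), 24(W); every one is W ⇒ L
n=33: moves to 26(W), 25(W); every one is W ⇒ L
n=34: moves to 27(W), 26(W); every one is W ⇒ L
n=35: moves to 28(W), 27(W); every one is W ⇒ L
n=36: moves to 29(W), 28(W); every one is W ⇒ L
n=37: can move to 30, which is L ⇒ W
n=38: can move to 31, which is L ⇒ W
n=39: can move to 32, which is L ⇒ W
n=40: can move to 33, which is L ⇒ W
n=41: can move to 34, which is L ⇒ W
n=42: can move to 35, which is L ⇒ W
L entries with 1 ≤ n ≤ 42 (n=0 is outside the asked range and is not counted): n = 1, 2, 3, 4, 5, 6, 15, 16, 17, 18, 19, 20, 21, 30, 31, 32, 33, 34, 35, 36; that makes 20.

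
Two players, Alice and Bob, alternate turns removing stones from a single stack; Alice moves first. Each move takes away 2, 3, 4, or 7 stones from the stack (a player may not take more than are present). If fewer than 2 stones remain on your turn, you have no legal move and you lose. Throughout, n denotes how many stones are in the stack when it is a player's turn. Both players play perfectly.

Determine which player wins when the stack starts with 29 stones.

Alice wins.

Label each position W (a win for the player to move) or L (a loss). A position with no legal move is L; any other position is W exactly when some move reaches an L, and L when every move reaches a W.
n=0: no move → L
n=1: no move → L
n=2: reaches L-position 0 → W
n=3: reaches L-position 1 → W
n=4: reaches L-position 1 → W
n=5: reaches L-position 1 → W
n=6: only reaches 4(W), 3(W), 2(W), all W → L
n=7: reaches L-position 0 → W
n=8: reaches L-position 6 → W
n=9: reaches L-position 6 → W
n=10: reaches L-position 6 → W
n=11: only reaches 9(W), 8(W), 7(W), 4(W), all W → L
n=12: only reaches 10(W), 9(W), 8(W), 5(W), all W → L
n=13: reaches L-position 11 → W
n=14: reaches L-position 12 → W
n=15: reaches L-position 12 → W
n=16: reaches L-position 12 → W
n=17: only reaches 15(W), 14(W), 13(W), 10(W), all W → L
n=18: reaches L-position 11 → W
n=19: reaches L-position 17 → W
n=20: reaches L-position 17 → W
n=21: reaches L-position 17 → W
n=22: only reaches 20(W), 19(W), 18(W), 15(W), all W → L
n=23: only reaches 21(W), 20(W), 19(W), 16(W), all W → L
n=24: reaches L-position 22 → W
n=25: reaches L-position 23 → W
n=26: reaches L-position 23 → W
n=27: reaches L-position 23 → W
n=28: only reaches 26(W), 25(W), 24(W), 21(W), all W → L
n=29: reaches L-position 22 → W
From 29 Alice can remove 7, leaving 22, reaching an L position.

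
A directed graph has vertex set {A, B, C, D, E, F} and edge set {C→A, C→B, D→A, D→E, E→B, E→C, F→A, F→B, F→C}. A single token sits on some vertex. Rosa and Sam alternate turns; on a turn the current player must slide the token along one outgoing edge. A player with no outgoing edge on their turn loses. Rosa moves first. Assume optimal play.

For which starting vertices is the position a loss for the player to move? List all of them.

Label each position W (a win for the player to move) or L (a loss). A position with no legal move is L; any other position is W exactly when some move reaches an L, and L when every move reaches a W.
Every edge goes from a vertex to one that appears earlier in the order B, A, C, F, E, D, so processing vertices in that order labels each vertex after all of its successors.
B: no outgoing edge → L
A: no outgoing edge → L
C: →A(L), so W
F: →A(L), so W
E: →B(L), so W
D: →A(L), so W
Reading off the rows marked L gives the requested list; there are 2 such vertices.

A, B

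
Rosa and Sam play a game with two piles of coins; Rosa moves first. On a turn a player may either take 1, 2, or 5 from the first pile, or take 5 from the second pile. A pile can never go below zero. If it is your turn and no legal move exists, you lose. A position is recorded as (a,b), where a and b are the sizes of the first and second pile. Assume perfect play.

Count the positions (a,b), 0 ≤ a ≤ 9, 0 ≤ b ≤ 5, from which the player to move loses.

23

Work bottom-up. With no move the player to move loses. Otherwise the position is W if at least one move leads to an L position for the opponent, and L if every move leads to a W.
Every move lowers a or b (never raises either), so fill the grid row by row in increasing a, and left to right within a row: each cell's successors are then already labelled.
      b=0  b=1  b=2  b=3  b=4  b=5
a=0:    L    L    L    L    L    W
a=1:    W    W    W    W    W    L
a=2:    W    W    W    W    W    W
a=3:    L    L    L    L    L    W
a=4:    W    W    W    W    W    L
a=5:    W    W    W    W    W    W
a=6:    L    L    L    L    L    W
a=7:    W    W    W    W    W    L
a=8:    W    W    W    W    W    W
a=9:    L    L    L    L    L    W
Cells with no legal move (terminal, hence L): (0,0), (0,1), (0,2), (0,3), (0,4).
The remaining L cells, each justified by listing all of its moves:
(1,5): only reaches (0,5)(W), (1,0)(W), all W → L
(3,0): only reaches (2,0)(W), (1,0)(W), all W → L
(3,1): only reaches (2,1)(W), (1,1)(W), all W → L
(3,2): only reaches (2,2)(W), (1,2)(W), all W → L
(3,3): only reaches (2,3)(W), (1,3)(W), all W → L
(3,4): only reaches (2,4)(W), (1,4)(W), all W → L
(4,5): only reaches (3,5)(W), (2,5)(W), (4,0)(W), all W → L
(6,0): only reaches (5,0)(W), (4,0)(W), (1,0)(W), all W → L
(6,1): only reaches (5,1)(W), (4,1)(W), (1,1)(W), all W → L
(6,2): only reaches (5,2)(W), (4,2)(W), (1,2)(W), all W → L
(6,3): only reaches (5,3)(W), (4,3)(W), (1,3)(W), all W → L
(6,4): only reaches (5,4)(W), (4,4)(W), (1,4)(W), all W → L
(7,5): only reaches (6,5)(W), (5,5)(W), (2,5)(W), (7,0)(W), all W → L
(9,0): only reaches (8,0)(W), (7,0)(W), (4,0)(W), all W → L
(9,1): only reaches (8,1)(W), (7,1)(W), (4,1)(W), all W → L
(9,2): only reaches (8,2)(W), (7,2)(W), (4,2)(W), all W → L
(9,3): only reaches (8,3)(W), (7,3)(W), (4,3)(W), all W → L
(9,4): only reaches (8,4)(W), (7,4)(W), (4,4)(W), all W → L
Every other cell has at least one move into one of the L cells above, so it is W.
L cells per row: a=0: 5, a=1: 1, a=2: 0, a=3: 5, a=4: 1, a=5: 0, a=6: 5, a=7: 1, a=8: 0, a=9: 5; total 23.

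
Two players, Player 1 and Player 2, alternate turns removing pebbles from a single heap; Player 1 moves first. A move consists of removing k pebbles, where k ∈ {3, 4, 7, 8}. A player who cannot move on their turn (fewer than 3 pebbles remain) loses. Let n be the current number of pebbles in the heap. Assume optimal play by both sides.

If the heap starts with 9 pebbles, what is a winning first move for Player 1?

Label each position W (a win for the player to move) or L (a loss). A position with no legal move is L; any other position is W exactly when some move reaches an L, and L when every move reaches a W.
n=0: no move → L
n=1: no move → L
n=2: no move → L
n=3: W (go to 0, an L position)
n=4: W (go to 1, an L position)
n=5: W (go to 2, an L position)
n=6: W (go to 2, an L position)
n=7: W (go to 0, an L position)
n=8: W (go to 1, an L position)
n=9: W (go to 2, an L position)
From 9, the L positions reachable in one move are: 2, 1. Any move reaching one of these is winning.

Remove 7, leaving 2.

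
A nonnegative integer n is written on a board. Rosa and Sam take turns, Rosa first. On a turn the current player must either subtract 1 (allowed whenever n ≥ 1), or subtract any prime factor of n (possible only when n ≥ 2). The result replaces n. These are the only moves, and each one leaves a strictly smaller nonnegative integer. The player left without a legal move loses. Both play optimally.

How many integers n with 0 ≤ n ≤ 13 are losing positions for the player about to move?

4

Positions with no move are L. A position that does have a move is losing for the player to move precisely when every available move leads to a winning position for the opponent. Fill in the labels:
n=0: no move → L
n=1: W (go to 0, an L position)
n=2: W (go to 0, an L position)
n=3: W (go to 0, an L position)
n=4: L (options 2(W), 3(W) are all W)
n=5: W (go to 0, an L position)
n=6: W (go to 4, an L position)
n=7: W (go to 0, an L position)
n=8: L (options 6(W), 7(W) are all W)
n=9: W (go to 8, an L position)
n=10: W (go to 8, an L position)
n=11: W (go to 0, an L position)
n=12: L (options 9(W), 10(W), 11(W) are all W)
n=13: W (go to 0, an L position)
L entries with 0 ≤ n ≤ 13: n = 0, 4, 8, 12; that makes 4.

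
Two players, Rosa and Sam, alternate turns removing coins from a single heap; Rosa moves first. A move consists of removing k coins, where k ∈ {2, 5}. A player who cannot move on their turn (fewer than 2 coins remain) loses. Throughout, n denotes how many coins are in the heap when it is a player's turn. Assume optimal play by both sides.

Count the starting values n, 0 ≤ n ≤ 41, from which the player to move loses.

Label each position W (a win for the player to move) or L (a loss). A position with no legal move is L; any other position is W exactly when some move reaches an L, and L when every move reaches a W.
n=0: no move → L
n=1: no move → L
n=2: W (go to 0, an L position)
n=3: W (go to 1, an L position)
n=4: L (sole option 2(W) is W)
n=5: W (go to 0, an L position)
n=6: W (go to 4, an L position)
n=7: L (options 5(W), 2(W) are all W)
n=8: L (options 6(W), 3(W) are all W)
n=9: W (go to 7, an L position)
n=10: W (go to 8, an L position)
n=11: L (options 9(W), 6(W) are all W)
n=12: W (go to 7, an L position)
n=13: W (go to 11, an L position)
n=14: L (options 12(W), 9(W) are all W)
n=15: L (options 13(W), 10(W) are all W)
n=16: W (go to 14, an L position)
n=17: W (go to 15, an L position)
n=18: L (options 16(W), 13(W) are all W)
n=19: W (go to 14, an L position)
n=20: W (go to 18, an L position)
n=21: L (options 19(W), 16(W) are all W)
n=22: L (options 20(W), 17(W) are all W)
n=23: W (go to 21, an L position)
n=24: W (go to 22, an L position)
n=25: L (options 23(W), 20(W) are all W)
n=26: W (go to 21, an L position)
n=27: W (go to 25, an L position)
n=28: L (options 26(W), 23(W) are all W)
n=29: L (options 27(W), 24(W) are all W)
n=30: W (go to 28, an L position)
n=31: W (go to 29, an L position)
n=32: L (options 30(W), 27(W) are all W)
n=33: W (go to 28, an L position)
n=34: W (go to 32, an L position)
n=35: L (options 33(W), 30(W) are all W)
n=36: L (options 34(W), 31(W) are all W)
n=37: W (go to 35, an L position)
n=38: W (go to 36, an L position)
n=39: L (options 37(W), 34(W) are all W)
n=40: W (go to 35, an L position)
n=41: W (go to 39, an L position)
L entries with 0 ≤ n ≤ 41: n = 0, 1, 4, 7, 8, 11, 14, 15, 18, 21, 22, 25, 28, 29, 32, 35, 36, 39; that makes 18.

18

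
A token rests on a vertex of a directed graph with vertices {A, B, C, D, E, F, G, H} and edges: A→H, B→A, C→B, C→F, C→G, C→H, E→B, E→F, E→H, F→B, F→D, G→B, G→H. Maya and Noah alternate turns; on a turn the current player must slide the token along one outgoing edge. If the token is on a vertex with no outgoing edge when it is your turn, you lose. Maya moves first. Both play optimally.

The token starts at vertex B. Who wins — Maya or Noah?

Use the standard recursion: the mover loses at a terminal position; elsewhere, the mover wins exactly when some move hands the opponent an L position.
Every edge goes from a vertex to one that appears earlier in the order D, H, A, B, F, E, G, C, so processing vertices in that order labels each vertex after all of its successors.
D: no outgoing edge → L
H: no outgoing edge → L
A: can move to H, which is L ⇒ W
B: the only move is to A(W), a W ⇒ L
F: can move to B, which is L ⇒ W
E: can move to B, which is L ⇒ W
G: can move to B, which is L ⇒ W
C: can move to B, which is L ⇒ W
Every move from B reaches a W position, so the mover loses.

Noah wins.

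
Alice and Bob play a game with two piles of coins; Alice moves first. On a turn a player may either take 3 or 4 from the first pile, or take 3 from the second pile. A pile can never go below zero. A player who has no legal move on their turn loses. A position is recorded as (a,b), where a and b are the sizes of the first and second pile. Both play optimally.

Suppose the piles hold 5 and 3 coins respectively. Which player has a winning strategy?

Classify positions by backward induction: terminal positions (no move available) are L. From any other position, the mover wins iff some move reaches an L.
No move ever increases a pile, so every position that can arise here has a ≤ 5 and b ≤ 3; it is enough to label the cells with 0 ≤ a ≤ 5 and 0 ≤ b ≤ 3.
Every move lowers a or b (never raises either), so fill the grid row by row in increasing a, and left to right within a row: each cell's successors are then already labelled.
      b=0  b=1  b=2  b=3
a=0:    L    L    L    W
a=1:    L    L    L    W
a=2:    L    L    L    W
a=3:    W    W    W    L
a=4:    W    W    W    L
a=5:    W    W    W    L
Cells with no legal move (terminal, hence L): (0,0), (0,1), (0,2), (1,0), (1,1), (1,2), (2,0), (2,1), (2,2).
The remaining L cells, each justified by listing all of its moves:
(3,3): moves to (0,3)(W), (3,0)(W); every one is W ⇒ L
(4,3): moves to (1,3)(W), (0,3)(W), (4,0)(W); every one is W ⇒ L
(5,3): moves to (2,3)(W), (1,3)(W), (5,0)(W); every one is W ⇒ L
Every other cell has at least one move into one of the L cells above, so it is W.
Every move from (5,3) reaches a W position, so the mover loses.

Bob wins.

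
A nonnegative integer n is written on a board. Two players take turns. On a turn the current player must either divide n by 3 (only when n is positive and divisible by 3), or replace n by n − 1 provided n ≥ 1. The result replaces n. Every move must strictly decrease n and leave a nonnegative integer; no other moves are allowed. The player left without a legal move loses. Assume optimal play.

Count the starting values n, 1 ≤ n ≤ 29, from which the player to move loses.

Classify positions by backward induction: terminal positions (no move available) are L. From any other position, the mover wins iff some move reaches an L.
n=0: no move → L
n=1: W (go to 0, an L position)
n=2: L (sole option 1(W) is W)
n=3: W (go to 2, an L position)
n=4: L (sole option 3(W) is W)
n=5: W (go to 4, an L position)
n=6: W (go to 2, an L position)
n=7: L (sole option 6(W) is W)
n=8: W (go to 7, an L position)
n=9: L (options 3(W), 8(W) are all W)
n=10: W (go to 9, an L position)
n=11: L (sole option 10(W) is W)
n=12: W (go to 4, an L position)
n=13: L (sole option 12(W) is W)
n=14: W (go to 13, an L position)
n=15: L (options 5(W), 14(W) are all W)
n=16: W (go to 15, an L position)
n=17: L (sole option 16(W) is W)
n=18: W (go to 17, an L position)
n=19: L (sole option 18(W) is W)
n=20: W (go to 19, an L position)
n=21: W (go to 7, an L position)
n=22: L (sole option 21(W) is W)
n=23: W (go to 22, an L position)
n=24: L (options 8(W), 23(W) are all W)
n=25: W (go to 24, an L position)
n=26: L (sole option 25(W) is W)
n=27: W (go to 9, an L position)
n=28: L (sole option 27(W) is W)
n=29: W (go to 28, an L position)
L entries with 1 ≤ n ≤ 29 (n=0 is outside the asked range and is not counted): n = 2, 4, 7, 9, 11, 13, 15, 17, 19, 22, 24, 26, 28; that makes 13.

13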